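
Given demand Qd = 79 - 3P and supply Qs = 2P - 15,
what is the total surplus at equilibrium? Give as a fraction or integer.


Find equilibrium: 79 - 3P = 2P - 15
79 + 15 = 5P
P* = 94/5 = 94/5
Q* = 2*94/5 - 15 = 113/5
Inverse demand: P = 79/3 - Q/3, so P_max = 79/3
Inverse supply: P = 15/2 + Q/2, so P_min = 15/2
CS = (1/2) * 113/5 * (79/3 - 94/5) = 12769/150
PS = (1/2) * 113/5 * (94/5 - 15/2) = 12769/100
TS = CS + PS = 12769/150 + 12769/100 = 12769/60

12769/60


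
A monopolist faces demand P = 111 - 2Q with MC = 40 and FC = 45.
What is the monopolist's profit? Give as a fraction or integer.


MR = MC: 111 - 4Q = 40
Q* = 71/4
P* = 111 - 2*71/4 = 151/2
Profit = (P* - MC)*Q* - FC
= (151/2 - 40)*71/4 - 45
= 71/2*71/4 - 45
= 5041/8 - 45 = 4681/8

4681/8


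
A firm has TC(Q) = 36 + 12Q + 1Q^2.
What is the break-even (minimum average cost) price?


AC(Q) = 36/Q + 12 + 1Q
To minimize: dAC/dQ = -36/Q^2 + 1 = 0
Q^2 = 36/1 = 36
Q* = 6
Min AC = 36/6 + 12 + 1*6
Min AC = 6 + 12 + 6 = 24

24


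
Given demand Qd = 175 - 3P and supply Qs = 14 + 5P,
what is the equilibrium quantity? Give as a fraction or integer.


First find equilibrium price:
175 - 3P = 14 + 5P
P* = 161/8 = 161/8
Then substitute into demand:
Q* = 175 - 3 * 161/8 = 917/8

917/8


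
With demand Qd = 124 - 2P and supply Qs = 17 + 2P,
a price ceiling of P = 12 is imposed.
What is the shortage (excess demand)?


At P = 12:
Qd = 124 - 2*12 = 100
Qs = 17 + 2*12 = 41
Shortage = Qd - Qs = 100 - 41 = 59

59


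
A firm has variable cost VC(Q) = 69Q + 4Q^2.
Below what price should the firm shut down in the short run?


AVC(Q) = VC(Q)/Q = 69 + 4Q
AVC is increasing in Q, so minimum AVC is at Q -> 0+.
Min AVC = 69
The firm should shut down if P < 69.

69


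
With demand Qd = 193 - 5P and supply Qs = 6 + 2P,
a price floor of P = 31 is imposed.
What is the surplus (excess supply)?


At P = 31:
Qd = 193 - 5*31 = 38
Qs = 6 + 2*31 = 68
Surplus = Qs - Qd = 68 - 38 = 30

30


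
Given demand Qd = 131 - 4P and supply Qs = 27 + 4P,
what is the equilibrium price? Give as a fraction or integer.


At equilibrium, Qd = Qs.
131 - 4P = 27 + 4P
131 - 27 = 4P + 4P
104 = 8P
P* = 104/8 = 13

13


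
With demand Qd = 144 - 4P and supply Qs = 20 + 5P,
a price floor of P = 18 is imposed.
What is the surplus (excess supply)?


At P = 18:
Qd = 144 - 4*18 = 72
Qs = 20 + 5*18 = 110
Surplus = Qs - Qd = 110 - 72 = 38

38


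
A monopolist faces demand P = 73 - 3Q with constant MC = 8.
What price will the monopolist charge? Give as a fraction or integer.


MR = 73 - 6Q
Set MR = MC: 73 - 6Q = 8
Q* = 65/6
Substitute into demand:
P* = 73 - 3*65/6 = 81/2

81/2


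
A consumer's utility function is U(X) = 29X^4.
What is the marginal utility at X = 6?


MU = dU/dX = 29*4*X^(4-1)
MU = 116*X^3
At X = 6:
MU = 116 * 6^3
MU = 116 * 216 = 25056

25056


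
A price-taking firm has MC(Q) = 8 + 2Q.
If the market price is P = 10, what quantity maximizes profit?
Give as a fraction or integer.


In perfect competition, profit is maximized where P = MC.
10 = 8 + 2Q
2 = 2Q
Q* = 2/2 = 1

1


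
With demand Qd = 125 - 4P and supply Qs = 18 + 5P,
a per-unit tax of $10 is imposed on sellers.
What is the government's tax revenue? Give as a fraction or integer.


With tax on sellers, new supply: Qs' = 18 + 5(P - 10)
= 5P - 32
New equilibrium quantity:
Q_new = 497/9
Tax revenue = tax * Q_new = 10 * 497/9 = 4970/9

4970/9


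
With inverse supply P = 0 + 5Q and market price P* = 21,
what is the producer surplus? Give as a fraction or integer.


Minimum supply price (at Q=0): P_min = 0
Quantity supplied at P* = 21:
Q* = (21 - 0)/5 = 21/5
PS = (1/2) * Q* * (P* - P_min)
PS = (1/2) * 21/5 * (21 - 0)
PS = (1/2) * 21/5 * 21 = 441/10

441/10


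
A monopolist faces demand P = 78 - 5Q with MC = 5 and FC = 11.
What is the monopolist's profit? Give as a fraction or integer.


MR = MC: 78 - 10Q = 5
Q* = 73/10
P* = 78 - 5*73/10 = 83/2
Profit = (P* - MC)*Q* - FC
= (83/2 - 5)*73/10 - 11
= 73/2*73/10 - 11
= 5329/20 - 11 = 5109/20

5109/20


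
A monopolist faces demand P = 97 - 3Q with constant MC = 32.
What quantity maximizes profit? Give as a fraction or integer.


TR = P*Q = (97 - 3Q)Q = 97Q - 3Q^2
MR = dTR/dQ = 97 - 6Q
Set MR = MC:
97 - 6Q = 32
65 = 6Q
Q* = 65/6 = 65/6

65/6


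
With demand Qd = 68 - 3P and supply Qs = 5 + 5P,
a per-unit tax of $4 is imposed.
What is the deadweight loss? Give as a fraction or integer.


Pre-tax equilibrium quantity: Q* = 355/8
Post-tax equilibrium quantity: Q_tax = 295/8
Reduction in quantity: Q* - Q_tax = 15/2
DWL = (1/2) * tax * (Q* - Q_tax)
DWL = (1/2) * 4 * 15/2 = 15

15


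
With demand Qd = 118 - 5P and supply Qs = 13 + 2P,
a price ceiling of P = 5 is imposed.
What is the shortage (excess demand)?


At P = 5:
Qd = 118 - 5*5 = 93
Qs = 13 + 2*5 = 23
Shortage = Qd - Qs = 93 - 23 = 70

70


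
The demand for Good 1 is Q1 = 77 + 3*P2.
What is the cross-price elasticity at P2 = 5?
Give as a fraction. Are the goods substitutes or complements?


dQ1/dP2 = 3
At P2 = 5: Q1 = 77 + 3*5 = 92
Exy = (dQ1/dP2)(P2/Q1) = 3 * 5 / 92 = 15/92
Since Exy > 0, the goods are substitutes.

15/92 (substitutes)


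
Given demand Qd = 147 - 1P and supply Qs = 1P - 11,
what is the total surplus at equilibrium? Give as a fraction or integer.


Find equilibrium: 147 - 1P = 1P - 11
147 + 11 = 2P
P* = 158/2 = 79
Q* = 1*79 - 11 = 68
Inverse demand: P = 147 - Q/1, so P_max = 147
Inverse supply: P = 11 + Q/1, so P_min = 11
CS = (1/2) * 68 * (147 - 79) = 2312
PS = (1/2) * 68 * (79 - 11) = 2312
TS = CS + PS = 2312 + 2312 = 4624

4624


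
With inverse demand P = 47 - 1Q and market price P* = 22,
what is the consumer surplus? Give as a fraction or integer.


Maximum willingness to pay (at Q=0): P_max = 47
Quantity demanded at P* = 22:
Q* = (47 - 22)/1 = 25
CS = (1/2) * Q* * (P_max - P*)
CS = (1/2) * 25 * (47 - 22)
CS = (1/2) * 25 * 25 = 625/2

625/2


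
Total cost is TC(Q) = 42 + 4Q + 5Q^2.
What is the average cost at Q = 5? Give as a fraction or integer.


TC(5) = 42 + 4*5 + 5*5^2
TC(5) = 42 + 20 + 125 = 187
AC = TC/Q = 187/5 = 187/5

187/5


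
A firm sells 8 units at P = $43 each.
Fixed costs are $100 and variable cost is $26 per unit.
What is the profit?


Total Revenue = P * Q = 43 * 8 = $344
Total Cost = FC + VC*Q = 100 + 26*8 = $308
Profit = TR - TC = 344 - 308 = $36

$36


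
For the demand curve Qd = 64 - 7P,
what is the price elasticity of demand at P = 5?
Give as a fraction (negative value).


dQ/dP = -7
At P = 5: Q = 64 - 7*5 = 29
E = (dQ/dP)(P/Q) = (-7)(5/29) = -35/29

-35/29


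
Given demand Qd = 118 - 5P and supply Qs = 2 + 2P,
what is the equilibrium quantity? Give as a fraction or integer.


First find equilibrium price:
118 - 5P = 2 + 2P
P* = 116/7 = 116/7
Then substitute into demand:
Q* = 118 - 5 * 116/7 = 246/7

246/7


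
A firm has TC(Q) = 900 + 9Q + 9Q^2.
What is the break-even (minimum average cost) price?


AC(Q) = 900/Q + 9 + 9Q
To minimize: dAC/dQ = -900/Q^2 + 9 = 0
Q^2 = 900/9 = 100
Q* = 10
Min AC = 900/10 + 9 + 9*10
Min AC = 90 + 9 + 90 = 189

189


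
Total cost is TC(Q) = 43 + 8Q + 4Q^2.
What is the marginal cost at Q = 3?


MC = dTC/dQ = 8 + 2*4*Q
At Q = 3:
MC = 8 + 8*3
MC = 8 + 24 = 32

32


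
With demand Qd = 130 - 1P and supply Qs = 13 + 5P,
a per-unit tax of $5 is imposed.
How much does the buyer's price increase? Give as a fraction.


With a per-unit tax, the buyer's price increase depends on relative slopes.
Supply slope: d = 5, Demand slope: b = 1
Buyer's price increase = d * tax / (b + d)
= 5 * 5 / (1 + 5)
= 25 / 6 = 25/6

25/6


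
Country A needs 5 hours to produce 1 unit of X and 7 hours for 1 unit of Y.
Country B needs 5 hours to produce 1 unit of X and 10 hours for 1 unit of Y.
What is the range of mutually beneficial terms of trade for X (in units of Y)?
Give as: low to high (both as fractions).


Opportunity cost of X for Country A = hours_X / hours_Y = 5/7 = 5/7 units of Y
Opportunity cost of X for Country B = hours_X / hours_Y = 5/10 = 1/2 units of Y
Terms of trade must be between the two opportunity costs.
Range: 1/2 to 5/7

1/2 to 5/7


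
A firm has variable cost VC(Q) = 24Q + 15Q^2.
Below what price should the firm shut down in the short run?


AVC(Q) = VC(Q)/Q = 24 + 15Q
AVC is increasing in Q, so minimum AVC is at Q -> 0+.
Min AVC = 24
The firm should shut down if P < 24.

24


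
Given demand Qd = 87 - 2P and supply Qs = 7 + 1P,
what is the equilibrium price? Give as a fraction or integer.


At equilibrium, Qd = Qs.
87 - 2P = 7 + 1P
87 - 7 = 2P + 1P
80 = 3P
P* = 80/3 = 80/3

80/3


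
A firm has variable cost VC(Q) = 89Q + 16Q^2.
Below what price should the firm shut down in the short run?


AVC(Q) = VC(Q)/Q = 89 + 16Q
AVC is increasing in Q, so minimum AVC is at Q -> 0+.
Min AVC = 89
The firm should shut down if P < 89.

89


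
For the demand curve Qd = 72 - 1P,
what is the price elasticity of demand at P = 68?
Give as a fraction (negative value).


dQ/dP = -1
At P = 68: Q = 72 - 1*68 = 4
E = (dQ/dP)(P/Q) = (-1)(68/4) = -17

-17


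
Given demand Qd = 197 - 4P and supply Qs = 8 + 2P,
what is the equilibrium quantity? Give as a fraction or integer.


First find equilibrium price:
197 - 4P = 8 + 2P
P* = 189/6 = 63/2
Then substitute into demand:
Q* = 197 - 4 * 63/2 = 71

71


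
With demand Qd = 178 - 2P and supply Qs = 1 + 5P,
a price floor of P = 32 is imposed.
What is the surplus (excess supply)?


At P = 32:
Qd = 178 - 2*32 = 114
Qs = 1 + 5*32 = 161
Surplus = Qs - Qd = 161 - 114 = 47

47


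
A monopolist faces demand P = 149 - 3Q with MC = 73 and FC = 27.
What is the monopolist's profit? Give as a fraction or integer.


MR = MC: 149 - 6Q = 73
Q* = 38/3
P* = 149 - 3*38/3 = 111
Profit = (P* - MC)*Q* - FC
= (111 - 73)*38/3 - 27
= 38*38/3 - 27
= 1444/3 - 27 = 1363/3

1363/3


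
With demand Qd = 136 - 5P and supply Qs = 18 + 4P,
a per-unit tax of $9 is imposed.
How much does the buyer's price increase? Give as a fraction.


With a per-unit tax, the buyer's price increase depends on relative slopes.
Supply slope: d = 4, Demand slope: b = 5
Buyer's price increase = d * tax / (b + d)
= 4 * 9 / (5 + 4)
= 36 / 9 = 4

4


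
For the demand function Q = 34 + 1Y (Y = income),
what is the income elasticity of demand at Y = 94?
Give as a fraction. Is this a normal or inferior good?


dQ/dY = 1
At Y = 94: Q = 34 + 1*94 = 128
Ey = (dQ/dY)(Y/Q) = 1 * 94 / 128 = 47/64
Since Ey > 0, this is a normal good.

47/64 (normal good)


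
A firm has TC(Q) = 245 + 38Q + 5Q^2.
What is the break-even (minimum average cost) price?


AC(Q) = 245/Q + 38 + 5Q
To minimize: dAC/dQ = -245/Q^2 + 5 = 0
Q^2 = 245/5 = 49
Q* = 7
Min AC = 245/7 + 38 + 5*7
Min AC = 35 + 38 + 35 = 108

108


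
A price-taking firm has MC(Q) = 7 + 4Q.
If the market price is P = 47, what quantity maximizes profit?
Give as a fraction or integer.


In perfect competition, profit is maximized where P = MC.
47 = 7 + 4Q
40 = 4Q
Q* = 40/4 = 10

10


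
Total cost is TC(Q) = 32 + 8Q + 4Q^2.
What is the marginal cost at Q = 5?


MC = dTC/dQ = 8 + 2*4*Q
At Q = 5:
MC = 8 + 8*5
MC = 8 + 40 = 48

48


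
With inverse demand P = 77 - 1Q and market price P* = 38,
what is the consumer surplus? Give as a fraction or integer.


Maximum willingness to pay (at Q=0): P_max = 77
Quantity demanded at P* = 38:
Q* = (77 - 38)/1 = 39
CS = (1/2) * Q* * (P_max - P*)
CS = (1/2) * 39 * (77 - 38)
CS = (1/2) * 39 * 39 = 1521/2

1521/2


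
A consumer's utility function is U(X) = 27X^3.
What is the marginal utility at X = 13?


MU = dU/dX = 27*3*X^(3-1)
MU = 81*X^2
At X = 13:
MU = 81 * 13^2
MU = 81 * 169 = 13689

13689


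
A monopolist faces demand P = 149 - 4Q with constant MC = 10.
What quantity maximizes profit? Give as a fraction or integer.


TR = P*Q = (149 - 4Q)Q = 149Q - 4Q^2
MR = dTR/dQ = 149 - 8Q
Set MR = MC:
149 - 8Q = 10
139 = 8Q
Q* = 139/8 = 139/8

139/8


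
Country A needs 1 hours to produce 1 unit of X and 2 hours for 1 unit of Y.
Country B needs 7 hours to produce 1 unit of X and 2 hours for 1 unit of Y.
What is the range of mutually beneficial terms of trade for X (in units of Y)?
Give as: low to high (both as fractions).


Opportunity cost of X for Country A = hours_X / hours_Y = 1/2 = 1/2 units of Y
Opportunity cost of X for Country B = hours_X / hours_Y = 7/2 = 7/2 units of Y
Terms of trade must be between the two opportunity costs.
Range: 1/2 to 7/2

1/2 to 7/2


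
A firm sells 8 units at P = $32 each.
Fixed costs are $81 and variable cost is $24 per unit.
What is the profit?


Total Revenue = P * Q = 32 * 8 = $256
Total Cost = FC + VC*Q = 81 + 24*8 = $273
Profit = TR - TC = 256 - 273 = $-17

$-17


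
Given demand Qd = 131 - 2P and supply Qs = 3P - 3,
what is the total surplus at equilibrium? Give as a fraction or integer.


Find equilibrium: 131 - 2P = 3P - 3
131 + 3 = 5P
P* = 134/5 = 134/5
Q* = 3*134/5 - 3 = 387/5
Inverse demand: P = 131/2 - Q/2, so P_max = 131/2
Inverse supply: P = 1 + Q/3, so P_min = 1
CS = (1/2) * 387/5 * (131/2 - 134/5) = 149769/100
PS = (1/2) * 387/5 * (134/5 - 1) = 49923/50
TS = CS + PS = 149769/100 + 49923/50 = 49923/20

49923/20


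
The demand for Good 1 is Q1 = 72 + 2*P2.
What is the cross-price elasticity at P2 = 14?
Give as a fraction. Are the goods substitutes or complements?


dQ1/dP2 = 2
At P2 = 14: Q1 = 72 + 2*14 = 100
Exy = (dQ1/dP2)(P2/Q1) = 2 * 14 / 100 = 7/25
Since Exy > 0, the goods are substitutes.

7/25 (substitutes)


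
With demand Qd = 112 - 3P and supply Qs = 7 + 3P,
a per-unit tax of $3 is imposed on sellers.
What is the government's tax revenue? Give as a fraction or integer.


With tax on sellers, new supply: Qs' = 7 + 3(P - 3)
= 3P - 2
New equilibrium quantity:
Q_new = 55
Tax revenue = tax * Q_new = 3 * 55 = 165

165


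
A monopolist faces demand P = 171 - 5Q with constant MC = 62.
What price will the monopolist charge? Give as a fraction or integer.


MR = 171 - 10Q
Set MR = MC: 171 - 10Q = 62
Q* = 109/10
Substitute into demand:
P* = 171 - 5*109/10 = 233/2

233/2


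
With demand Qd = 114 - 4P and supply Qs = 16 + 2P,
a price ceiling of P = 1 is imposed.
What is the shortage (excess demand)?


At P = 1:
Qd = 114 - 4*1 = 110
Qs = 16 + 2*1 = 18
Shortage = Qd - Qs = 110 - 18 = 92

92


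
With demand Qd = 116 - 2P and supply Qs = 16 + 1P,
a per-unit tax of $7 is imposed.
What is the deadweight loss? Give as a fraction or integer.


Pre-tax equilibrium quantity: Q* = 148/3
Post-tax equilibrium quantity: Q_tax = 134/3
Reduction in quantity: Q* - Q_tax = 14/3
DWL = (1/2) * tax * (Q* - Q_tax)
DWL = (1/2) * 7 * 14/3 = 49/3

49/3


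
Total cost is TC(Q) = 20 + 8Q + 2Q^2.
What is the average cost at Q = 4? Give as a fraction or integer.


TC(4) = 20 + 8*4 + 2*4^2
TC(4) = 20 + 32 + 32 = 84
AC = TC/Q = 84/4 = 21

21


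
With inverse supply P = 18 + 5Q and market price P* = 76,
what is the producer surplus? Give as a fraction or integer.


Minimum supply price (at Q=0): P_min = 18
Quantity supplied at P* = 76:
Q* = (76 - 18)/5 = 58/5
PS = (1/2) * Q* * (P* - P_min)
PS = (1/2) * 58/5 * (76 - 18)
PS = (1/2) * 58/5 * 58 = 1682/5

1682/5


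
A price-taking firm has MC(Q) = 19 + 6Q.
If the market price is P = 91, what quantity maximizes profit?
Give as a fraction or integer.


In perfect competition, profit is maximized where P = MC.
91 = 19 + 6Q
72 = 6Q
Q* = 72/6 = 12

12


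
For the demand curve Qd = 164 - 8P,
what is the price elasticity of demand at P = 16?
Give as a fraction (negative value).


dQ/dP = -8
At P = 16: Q = 164 - 8*16 = 36
E = (dQ/dP)(P/Q) = (-8)(16/36) = -32/9

-32/9


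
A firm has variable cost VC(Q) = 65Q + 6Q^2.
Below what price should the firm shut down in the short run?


AVC(Q) = VC(Q)/Q = 65 + 6Q
AVC is increasing in Q, so minimum AVC is at Q -> 0+.
Min AVC = 65
The firm should shut down if P < 65.

65


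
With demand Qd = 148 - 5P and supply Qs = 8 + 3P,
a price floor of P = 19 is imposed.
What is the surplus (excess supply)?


At P = 19:
Qd = 148 - 5*19 = 53
Qs = 8 + 3*19 = 65
Surplus = Qs - Qd = 65 - 53 = 12

12


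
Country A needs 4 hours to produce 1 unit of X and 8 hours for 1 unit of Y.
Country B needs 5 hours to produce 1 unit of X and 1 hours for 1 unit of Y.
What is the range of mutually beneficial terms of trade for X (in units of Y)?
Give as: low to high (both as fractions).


Opportunity cost of X for Country A = hours_X / hours_Y = 4/8 = 1/2 units of Y
Opportunity cost of X for Country B = hours_X / hours_Y = 5/1 = 5 units of Y
Terms of trade must be between the two opportunity costs.
Range: 1/2 to 5

1/2 to 5


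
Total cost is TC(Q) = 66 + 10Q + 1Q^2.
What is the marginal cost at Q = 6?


MC = dTC/dQ = 10 + 2*1*Q
At Q = 6:
MC = 10 + 2*6
MC = 10 + 12 = 22

22


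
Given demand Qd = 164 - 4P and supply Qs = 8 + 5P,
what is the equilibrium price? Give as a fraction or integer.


At equilibrium, Qd = Qs.
164 - 4P = 8 + 5P
164 - 8 = 4P + 5P
156 = 9P
P* = 156/9 = 52/3

52/3


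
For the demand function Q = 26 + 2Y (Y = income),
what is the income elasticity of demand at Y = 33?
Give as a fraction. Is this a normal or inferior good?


dQ/dY = 2
At Y = 33: Q = 26 + 2*33 = 92
Ey = (dQ/dY)(Y/Q) = 2 * 33 / 92 = 33/46
Since Ey > 0, this is a normal good.

33/46 (normal good)


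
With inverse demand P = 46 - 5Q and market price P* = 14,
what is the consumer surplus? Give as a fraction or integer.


Maximum willingness to pay (at Q=0): P_max = 46
Quantity demanded at P* = 14:
Q* = (46 - 14)/5 = 32/5
CS = (1/2) * Q* * (P_max - P*)
CS = (1/2) * 32/5 * (46 - 14)
CS = (1/2) * 32/5 * 32 = 512/5

512/5


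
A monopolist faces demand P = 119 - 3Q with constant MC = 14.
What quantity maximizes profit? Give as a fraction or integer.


TR = P*Q = (119 - 3Q)Q = 119Q - 3Q^2
MR = dTR/dQ = 119 - 6Q
Set MR = MC:
119 - 6Q = 14
105 = 6Q
Q* = 105/6 = 35/2

35/2


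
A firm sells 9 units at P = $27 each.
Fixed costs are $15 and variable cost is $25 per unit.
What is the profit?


Total Revenue = P * Q = 27 * 9 = $243
Total Cost = FC + VC*Q = 15 + 25*9 = $240
Profit = TR - TC = 243 - 240 = $3

$3


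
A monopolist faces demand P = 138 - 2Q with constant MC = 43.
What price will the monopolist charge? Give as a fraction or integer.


MR = 138 - 4Q
Set MR = MC: 138 - 4Q = 43
Q* = 95/4
Substitute into demand:
P* = 138 - 2*95/4 = 181/2

181/2


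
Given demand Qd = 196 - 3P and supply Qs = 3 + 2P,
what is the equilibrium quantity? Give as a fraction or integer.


First find equilibrium price:
196 - 3P = 3 + 2P
P* = 193/5 = 193/5
Then substitute into demand:
Q* = 196 - 3 * 193/5 = 401/5

401/5


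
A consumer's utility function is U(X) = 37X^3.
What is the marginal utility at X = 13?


MU = dU/dX = 37*3*X^(3-1)
MU = 111*X^2
At X = 13:
MU = 111 * 13^2
MU = 111 * 169 = 18759

18759


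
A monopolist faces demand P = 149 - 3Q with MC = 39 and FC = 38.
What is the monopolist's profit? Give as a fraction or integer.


MR = MC: 149 - 6Q = 39
Q* = 55/3
P* = 149 - 3*55/3 = 94
Profit = (P* - MC)*Q* - FC
= (94 - 39)*55/3 - 38
= 55*55/3 - 38
= 3025/3 - 38 = 2911/3

2911/3


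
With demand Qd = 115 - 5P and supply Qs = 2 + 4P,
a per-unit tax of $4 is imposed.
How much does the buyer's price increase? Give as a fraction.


With a per-unit tax, the buyer's price increase depends on relative slopes.
Supply slope: d = 4, Demand slope: b = 5
Buyer's price increase = d * tax / (b + d)
= 4 * 4 / (5 + 4)
= 16 / 9 = 16/9

16/9


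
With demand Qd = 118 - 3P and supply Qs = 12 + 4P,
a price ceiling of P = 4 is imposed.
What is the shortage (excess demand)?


At P = 4:
Qd = 118 - 3*4 = 106
Qs = 12 + 4*4 = 28
Shortage = Qd - Qs = 106 - 28 = 78

78


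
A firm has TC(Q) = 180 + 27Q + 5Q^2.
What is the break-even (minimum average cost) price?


AC(Q) = 180/Q + 27 + 5Q
To minimize: dAC/dQ = -180/Q^2 + 5 = 0
Q^2 = 180/5 = 36
Q* = 6
Min AC = 180/6 + 27 + 5*6
Min AC = 30 + 27 + 30 = 87

87


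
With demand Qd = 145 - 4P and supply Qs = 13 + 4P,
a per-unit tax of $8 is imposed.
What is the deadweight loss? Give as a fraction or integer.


Pre-tax equilibrium quantity: Q* = 79
Post-tax equilibrium quantity: Q_tax = 63
Reduction in quantity: Q* - Q_tax = 16
DWL = (1/2) * tax * (Q* - Q_tax)
DWL = (1/2) * 8 * 16 = 64

64


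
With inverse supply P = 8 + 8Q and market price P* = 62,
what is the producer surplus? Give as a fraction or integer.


Minimum supply price (at Q=0): P_min = 8
Quantity supplied at P* = 62:
Q* = (62 - 8)/8 = 27/4
PS = (1/2) * Q* * (P* - P_min)
PS = (1/2) * 27/4 * (62 - 8)
PS = (1/2) * 27/4 * 54 = 729/4

729/4


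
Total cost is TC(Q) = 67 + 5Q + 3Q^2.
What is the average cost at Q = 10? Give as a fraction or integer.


TC(10) = 67 + 5*10 + 3*10^2
TC(10) = 67 + 50 + 300 = 417
AC = TC/Q = 417/10 = 417/10

417/10


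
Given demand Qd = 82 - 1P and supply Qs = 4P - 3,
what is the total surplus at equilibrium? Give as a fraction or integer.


Find equilibrium: 82 - 1P = 4P - 3
82 + 3 = 5P
P* = 85/5 = 17
Q* = 4*17 - 3 = 65
Inverse demand: P = 82 - Q/1, so P_max = 82
Inverse supply: P = 3/4 + Q/4, so P_min = 3/4
CS = (1/2) * 65 * (82 - 17) = 4225/2
PS = (1/2) * 65 * (17 - 3/4) = 4225/8
TS = CS + PS = 4225/2 + 4225/8 = 21125/8

21125/8


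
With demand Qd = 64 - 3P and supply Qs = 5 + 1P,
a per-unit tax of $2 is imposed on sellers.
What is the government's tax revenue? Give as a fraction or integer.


With tax on sellers, new supply: Qs' = 5 + 1(P - 2)
= 3 + 1P
New equilibrium quantity:
Q_new = 73/4
Tax revenue = tax * Q_new = 2 * 73/4 = 73/2

73/2


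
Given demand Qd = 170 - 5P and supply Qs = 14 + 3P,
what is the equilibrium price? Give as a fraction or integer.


At equilibrium, Qd = Qs.
170 - 5P = 14 + 3P
170 - 14 = 5P + 3P
156 = 8P
P* = 156/8 = 39/2

39/2


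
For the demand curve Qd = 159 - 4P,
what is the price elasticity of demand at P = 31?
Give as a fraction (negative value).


dQ/dP = -4
At P = 31: Q = 159 - 4*31 = 35
E = (dQ/dP)(P/Q) = (-4)(31/35) = -124/35

-124/35


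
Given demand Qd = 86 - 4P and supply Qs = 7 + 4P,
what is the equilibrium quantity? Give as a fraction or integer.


First find equilibrium price:
86 - 4P = 7 + 4P
P* = 79/8 = 79/8
Then substitute into demand:
Q* = 86 - 4 * 79/8 = 93/2

93/2


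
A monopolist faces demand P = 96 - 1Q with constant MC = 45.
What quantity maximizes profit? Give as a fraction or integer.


TR = P*Q = (96 - 1Q)Q = 96Q - 1Q^2
MR = dTR/dQ = 96 - 2Q
Set MR = MC:
96 - 2Q = 45
51 = 2Q
Q* = 51/2 = 51/2

51/2


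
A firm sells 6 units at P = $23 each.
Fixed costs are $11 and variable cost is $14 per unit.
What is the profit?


Total Revenue = P * Q = 23 * 6 = $138
Total Cost = FC + VC*Q = 11 + 14*6 = $95
Profit = TR - TC = 138 - 95 = $43

$43


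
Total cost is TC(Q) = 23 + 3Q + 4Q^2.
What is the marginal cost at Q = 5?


MC = dTC/dQ = 3 + 2*4*Q
At Q = 5:
MC = 3 + 8*5
MC = 3 + 40 = 43

43


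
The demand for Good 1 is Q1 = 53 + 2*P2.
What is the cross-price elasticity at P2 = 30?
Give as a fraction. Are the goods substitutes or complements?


dQ1/dP2 = 2
At P2 = 30: Q1 = 53 + 2*30 = 113
Exy = (dQ1/dP2)(P2/Q1) = 2 * 30 / 113 = 60/113
Since Exy > 0, the goods are substitutes.

60/113 (substitutes)


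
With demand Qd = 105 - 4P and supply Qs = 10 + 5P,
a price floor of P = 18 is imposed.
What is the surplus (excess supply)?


At P = 18:
Qd = 105 - 4*18 = 33
Qs = 10 + 5*18 = 100
Surplus = Qs - Qd = 100 - 33 = 67

67


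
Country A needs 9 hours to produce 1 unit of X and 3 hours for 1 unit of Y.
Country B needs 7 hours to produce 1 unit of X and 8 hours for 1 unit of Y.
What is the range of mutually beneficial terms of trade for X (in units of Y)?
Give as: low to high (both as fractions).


Opportunity cost of X for Country A = hours_X / hours_Y = 9/3 = 3 units of Y
Opportunity cost of X for Country B = hours_X / hours_Y = 7/8 = 7/8 units of Y
Terms of trade must be between the two opportunity costs.
Range: 7/8 to 3

7/8 to 3


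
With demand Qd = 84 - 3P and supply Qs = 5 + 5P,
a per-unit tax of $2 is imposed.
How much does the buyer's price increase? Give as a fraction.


With a per-unit tax, the buyer's price increase depends on relative slopes.
Supply slope: d = 5, Demand slope: b = 3
Buyer's price increase = d * tax / (b + d)
= 5 * 2 / (3 + 5)
= 10 / 8 = 5/4

5/4


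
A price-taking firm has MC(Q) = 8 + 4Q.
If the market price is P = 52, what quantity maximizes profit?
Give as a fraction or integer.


In perfect competition, profit is maximized where P = MC.
52 = 8 + 4Q
44 = 4Q
Q* = 44/4 = 11

11


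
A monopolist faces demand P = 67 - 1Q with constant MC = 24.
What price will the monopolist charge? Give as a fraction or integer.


MR = 67 - 2Q
Set MR = MC: 67 - 2Q = 24
Q* = 43/2
Substitute into demand:
P* = 67 - 1*43/2 = 91/2

91/2


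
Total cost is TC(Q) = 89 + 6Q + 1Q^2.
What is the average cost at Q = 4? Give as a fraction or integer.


TC(4) = 89 + 6*4 + 1*4^2
TC(4) = 89 + 24 + 16 = 129
AC = TC/Q = 129/4 = 129/4

129/4


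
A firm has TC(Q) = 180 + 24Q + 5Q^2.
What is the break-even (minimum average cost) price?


AC(Q) = 180/Q + 24 + 5Q
To minimize: dAC/dQ = -180/Q^2 + 5 = 0
Q^2 = 180/5 = 36
Q* = 6
Min AC = 180/6 + 24 + 5*6
Min AC = 30 + 24 + 30 = 84

84


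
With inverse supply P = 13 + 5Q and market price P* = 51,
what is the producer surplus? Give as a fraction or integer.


Minimum supply price (at Q=0): P_min = 13
Quantity supplied at P* = 51:
Q* = (51 - 13)/5 = 38/5
PS = (1/2) * Q* * (P* - P_min)
PS = (1/2) * 38/5 * (51 - 13)
PS = (1/2) * 38/5 * 38 = 722/5

722/5


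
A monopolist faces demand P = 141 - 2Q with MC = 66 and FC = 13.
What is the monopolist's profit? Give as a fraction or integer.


MR = MC: 141 - 4Q = 66
Q* = 75/4
P* = 141 - 2*75/4 = 207/2
Profit = (P* - MC)*Q* - FC
= (207/2 - 66)*75/4 - 13
= 75/2*75/4 - 13
= 5625/8 - 13 = 5521/8

5521/8


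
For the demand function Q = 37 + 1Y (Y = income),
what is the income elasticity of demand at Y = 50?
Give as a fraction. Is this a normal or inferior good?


dQ/dY = 1
At Y = 50: Q = 37 + 1*50 = 87
Ey = (dQ/dY)(Y/Q) = 1 * 50 / 87 = 50/87
Since Ey > 0, this is a normal good.

50/87 (normal good)


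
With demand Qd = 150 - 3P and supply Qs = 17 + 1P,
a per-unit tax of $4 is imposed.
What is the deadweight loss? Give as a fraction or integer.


Pre-tax equilibrium quantity: Q* = 201/4
Post-tax equilibrium quantity: Q_tax = 189/4
Reduction in quantity: Q* - Q_tax = 3
DWL = (1/2) * tax * (Q* - Q_tax)
DWL = (1/2) * 4 * 3 = 6

6


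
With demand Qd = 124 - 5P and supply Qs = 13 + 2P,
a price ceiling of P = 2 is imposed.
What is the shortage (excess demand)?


At P = 2:
Qd = 124 - 5*2 = 114
Qs = 13 + 2*2 = 17
Shortage = Qd - Qs = 114 - 17 = 97

97


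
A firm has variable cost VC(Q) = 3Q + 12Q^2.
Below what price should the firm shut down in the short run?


AVC(Q) = VC(Q)/Q = 3 + 12Q
AVC is increasing in Q, so minimum AVC is at Q -> 0+.
Min AVC = 3
The firm should shut down if P < 3.

3


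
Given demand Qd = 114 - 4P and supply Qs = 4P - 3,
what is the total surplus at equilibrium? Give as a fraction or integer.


Find equilibrium: 114 - 4P = 4P - 3
114 + 3 = 8P
P* = 117/8 = 117/8
Q* = 4*117/8 - 3 = 111/2
Inverse demand: P = 57/2 - Q/4, so P_max = 57/2
Inverse supply: P = 3/4 + Q/4, so P_min = 3/4
CS = (1/2) * 111/2 * (57/2 - 117/8) = 12321/32
PS = (1/2) * 111/2 * (117/8 - 3/4) = 12321/32
TS = CS + PS = 12321/32 + 12321/32 = 12321/16

12321/16


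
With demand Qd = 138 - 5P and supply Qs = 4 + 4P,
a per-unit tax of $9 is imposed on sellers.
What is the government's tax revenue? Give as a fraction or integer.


With tax on sellers, new supply: Qs' = 4 + 4(P - 9)
= 4P - 32
New equilibrium quantity:
Q_new = 392/9
Tax revenue = tax * Q_new = 9 * 392/9 = 392

392


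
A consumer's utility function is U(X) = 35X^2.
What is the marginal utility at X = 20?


MU = dU/dX = 35*2*X^(2-1)
MU = 70*X^1
At X = 20:
MU = 70 * 20^1
MU = 70 * 20 = 1400

1400


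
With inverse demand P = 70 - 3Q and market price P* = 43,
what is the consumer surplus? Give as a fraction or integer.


Maximum willingness to pay (at Q=0): P_max = 70
Quantity demanded at P* = 43:
Q* = (70 - 43)/3 = 9
CS = (1/2) * Q* * (P_max - P*)
CS = (1/2) * 9 * (70 - 43)
CS = (1/2) * 9 * 27 = 243/2

243/2


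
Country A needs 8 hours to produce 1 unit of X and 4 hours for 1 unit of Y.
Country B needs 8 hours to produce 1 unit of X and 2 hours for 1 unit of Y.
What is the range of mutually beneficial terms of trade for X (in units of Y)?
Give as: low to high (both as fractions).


Opportunity cost of X for Country A = hours_X / hours_Y = 8/4 = 2 units of Y
Opportunity cost of X for Country B = hours_X / hours_Y = 8/2 = 4 units of Y
Terms of trade must be between the two opportunity costs.
Range: 2 to 4

2 to 4


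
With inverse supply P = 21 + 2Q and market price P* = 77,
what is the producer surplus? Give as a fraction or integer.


Minimum supply price (at Q=0): P_min = 21
Quantity supplied at P* = 77:
Q* = (77 - 21)/2 = 28
PS = (1/2) * Q* * (P* - P_min)
PS = (1/2) * 28 * (77 - 21)
PS = (1/2) * 28 * 56 = 784

784


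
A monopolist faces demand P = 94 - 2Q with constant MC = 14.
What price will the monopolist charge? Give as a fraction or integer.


MR = 94 - 4Q
Set MR = MC: 94 - 4Q = 14
Q* = 20
Substitute into demand:
P* = 94 - 2*20 = 54

54


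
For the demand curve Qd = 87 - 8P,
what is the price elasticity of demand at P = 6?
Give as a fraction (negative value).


dQ/dP = -8
At P = 6: Q = 87 - 8*6 = 39
E = (dQ/dP)(P/Q) = (-8)(6/39) = -16/13

-16/13


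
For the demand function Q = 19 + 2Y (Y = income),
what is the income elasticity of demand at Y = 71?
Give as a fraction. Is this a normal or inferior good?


dQ/dY = 2
At Y = 71: Q = 19 + 2*71 = 161
Ey = (dQ/dY)(Y/Q) = 2 * 71 / 161 = 142/161
Since Ey > 0, this is a normal good.

142/161 (normal good)


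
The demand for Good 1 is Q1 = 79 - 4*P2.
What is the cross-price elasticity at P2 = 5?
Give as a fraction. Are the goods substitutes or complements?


dQ1/dP2 = -4
At P2 = 5: Q1 = 79 - 4*5 = 59
Exy = (dQ1/dP2)(P2/Q1) = -4 * 5 / 59 = -20/59
Since Exy < 0, the goods are complements.

-20/59 (complements)


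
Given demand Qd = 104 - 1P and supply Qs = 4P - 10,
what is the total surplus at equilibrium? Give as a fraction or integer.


Find equilibrium: 104 - 1P = 4P - 10
104 + 10 = 5P
P* = 114/5 = 114/5
Q* = 4*114/5 - 10 = 406/5
Inverse demand: P = 104 - Q/1, so P_max = 104
Inverse supply: P = 5/2 + Q/4, so P_min = 5/2
CS = (1/2) * 406/5 * (104 - 114/5) = 82418/25
PS = (1/2) * 406/5 * (114/5 - 5/2) = 41209/50
TS = CS + PS = 82418/25 + 41209/50 = 41209/10

41209/10


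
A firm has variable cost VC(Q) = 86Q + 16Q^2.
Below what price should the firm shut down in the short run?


AVC(Q) = VC(Q)/Q = 86 + 16Q
AVC is increasing in Q, so minimum AVC is at Q -> 0+.
Min AVC = 86
The firm should shut down if P < 86.

86


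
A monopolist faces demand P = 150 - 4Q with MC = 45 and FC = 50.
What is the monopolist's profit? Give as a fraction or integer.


MR = MC: 150 - 8Q = 45
Q* = 105/8
P* = 150 - 4*105/8 = 195/2
Profit = (P* - MC)*Q* - FC
= (195/2 - 45)*105/8 - 50
= 105/2*105/8 - 50
= 11025/16 - 50 = 10225/16

10225/16


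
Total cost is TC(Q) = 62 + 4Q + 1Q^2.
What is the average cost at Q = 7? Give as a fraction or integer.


TC(7) = 62 + 4*7 + 1*7^2
TC(7) = 62 + 28 + 49 = 139
AC = TC/Q = 139/7 = 139/7

139/7


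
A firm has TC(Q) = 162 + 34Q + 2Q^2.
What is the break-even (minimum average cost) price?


AC(Q) = 162/Q + 34 + 2Q
To minimize: dAC/dQ = -162/Q^2 + 2 = 0
Q^2 = 162/2 = 81
Q* = 9
Min AC = 162/9 + 34 + 2*9
Min AC = 18 + 34 + 18 = 70

70


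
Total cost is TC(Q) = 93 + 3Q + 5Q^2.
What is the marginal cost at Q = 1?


MC = dTC/dQ = 3 + 2*5*Q
At Q = 1:
MC = 3 + 10*1
MC = 3 + 10 = 13

13


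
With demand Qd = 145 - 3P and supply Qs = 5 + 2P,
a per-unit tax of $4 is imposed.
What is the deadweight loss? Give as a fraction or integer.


Pre-tax equilibrium quantity: Q* = 61
Post-tax equilibrium quantity: Q_tax = 281/5
Reduction in quantity: Q* - Q_tax = 24/5
DWL = (1/2) * tax * (Q* - Q_tax)
DWL = (1/2) * 4 * 24/5 = 48/5

48/5


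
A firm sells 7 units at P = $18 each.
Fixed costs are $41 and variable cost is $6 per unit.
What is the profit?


Total Revenue = P * Q = 18 * 7 = $126
Total Cost = FC + VC*Q = 41 + 6*7 = $83
Profit = TR - TC = 126 - 83 = $43

$43


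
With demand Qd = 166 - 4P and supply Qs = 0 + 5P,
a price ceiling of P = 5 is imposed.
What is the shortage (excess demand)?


At P = 5:
Qd = 166 - 4*5 = 146
Qs = 0 + 5*5 = 25
Shortage = Qd - Qs = 146 - 25 = 121

121


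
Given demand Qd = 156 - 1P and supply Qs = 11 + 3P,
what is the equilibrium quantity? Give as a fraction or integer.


First find equilibrium price:
156 - 1P = 11 + 3P
P* = 145/4 = 145/4
Then substitute into demand:
Q* = 156 - 1 * 145/4 = 479/4

479/4


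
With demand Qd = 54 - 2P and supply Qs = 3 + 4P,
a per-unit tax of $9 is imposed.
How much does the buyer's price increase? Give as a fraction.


With a per-unit tax, the buyer's price increase depends on relative slopes.
Supply slope: d = 4, Demand slope: b = 2
Buyer's price increase = d * tax / (b + d)
= 4 * 9 / (2 + 4)
= 36 / 6 = 6

6


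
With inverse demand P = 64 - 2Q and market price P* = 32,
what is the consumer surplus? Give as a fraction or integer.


Maximum willingness to pay (at Q=0): P_max = 64
Quantity demanded at P* = 32:
Q* = (64 - 32)/2 = 16
CS = (1/2) * Q* * (P_max - P*)
CS = (1/2) * 16 * (64 - 32)
CS = (1/2) * 16 * 32 = 256

256


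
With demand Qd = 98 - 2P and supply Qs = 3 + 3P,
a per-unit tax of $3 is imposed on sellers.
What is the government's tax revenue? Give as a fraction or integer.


With tax on sellers, new supply: Qs' = 3 + 3(P - 3)
= 3P - 6
New equilibrium quantity:
Q_new = 282/5
Tax revenue = tax * Q_new = 3 * 282/5 = 846/5

846/5


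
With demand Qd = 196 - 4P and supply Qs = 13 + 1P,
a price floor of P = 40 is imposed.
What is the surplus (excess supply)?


At P = 40:
Qd = 196 - 4*40 = 36
Qs = 13 + 1*40 = 53
Surplus = Qs - Qd = 53 - 36 = 17

17


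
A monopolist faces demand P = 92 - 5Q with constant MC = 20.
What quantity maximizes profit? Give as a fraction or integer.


TR = P*Q = (92 - 5Q)Q = 92Q - 5Q^2
MR = dTR/dQ = 92 - 10Q
Set MR = MC:
92 - 10Q = 20
72 = 10Q
Q* = 72/10 = 36/5

36/5


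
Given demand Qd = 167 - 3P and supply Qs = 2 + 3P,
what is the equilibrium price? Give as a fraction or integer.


At equilibrium, Qd = Qs.
167 - 3P = 2 + 3P
167 - 2 = 3P + 3P
165 = 6P
P* = 165/6 = 55/2

55/2


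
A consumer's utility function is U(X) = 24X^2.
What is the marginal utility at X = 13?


MU = dU/dX = 24*2*X^(2-1)
MU = 48*X^1
At X = 13:
MU = 48 * 13^1
MU = 48 * 13 = 624

624


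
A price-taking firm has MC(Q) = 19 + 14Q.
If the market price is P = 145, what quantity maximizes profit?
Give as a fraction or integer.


In perfect competition, profit is maximized where P = MC.
145 = 19 + 14Q
126 = 14Q
Q* = 126/14 = 9

9


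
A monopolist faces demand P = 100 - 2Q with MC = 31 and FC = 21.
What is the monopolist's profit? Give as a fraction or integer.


MR = MC: 100 - 4Q = 31
Q* = 69/4
P* = 100 - 2*69/4 = 131/2
Profit = (P* - MC)*Q* - FC
= (131/2 - 31)*69/4 - 21
= 69/2*69/4 - 21
= 4761/8 - 21 = 4593/8

4593/8


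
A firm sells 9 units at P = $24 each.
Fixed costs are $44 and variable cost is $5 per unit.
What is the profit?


Total Revenue = P * Q = 24 * 9 = $216
Total Cost = FC + VC*Q = 44 + 5*9 = $89
Profit = TR - TC = 216 - 89 = $127

$127


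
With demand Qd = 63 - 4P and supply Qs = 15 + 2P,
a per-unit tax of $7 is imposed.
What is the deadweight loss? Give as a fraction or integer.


Pre-tax equilibrium quantity: Q* = 31
Post-tax equilibrium quantity: Q_tax = 65/3
Reduction in quantity: Q* - Q_tax = 28/3
DWL = (1/2) * tax * (Q* - Q_tax)
DWL = (1/2) * 7 * 28/3 = 98/3

98/3


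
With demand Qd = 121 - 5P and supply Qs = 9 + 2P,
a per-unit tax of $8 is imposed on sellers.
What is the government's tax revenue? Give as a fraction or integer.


With tax on sellers, new supply: Qs' = 9 + 2(P - 8)
= 2P - 7
New equilibrium quantity:
Q_new = 207/7
Tax revenue = tax * Q_new = 8 * 207/7 = 1656/7

1656/7


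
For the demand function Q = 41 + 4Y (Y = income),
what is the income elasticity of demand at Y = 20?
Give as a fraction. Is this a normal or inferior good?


dQ/dY = 4
At Y = 20: Q = 41 + 4*20 = 121
Ey = (dQ/dY)(Y/Q) = 4 * 20 / 121 = 80/121
Since Ey > 0, this is a normal good.

80/121 (normal good)


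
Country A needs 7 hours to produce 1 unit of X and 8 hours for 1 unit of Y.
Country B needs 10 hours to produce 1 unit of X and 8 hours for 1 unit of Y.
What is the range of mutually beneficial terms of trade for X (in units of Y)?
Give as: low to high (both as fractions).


Opportunity cost of X for Country A = hours_X / hours_Y = 7/8 = 7/8 units of Y
Opportunity cost of X for Country B = hours_X / hours_Y = 10/8 = 5/4 units of Y
Terms of trade must be between the two opportunity costs.
Range: 7/8 to 5/4

7/8 to 5/4


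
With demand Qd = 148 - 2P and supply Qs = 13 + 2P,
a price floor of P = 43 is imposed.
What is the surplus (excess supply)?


At P = 43:
Qd = 148 - 2*43 = 62
Qs = 13 + 2*43 = 99
Surplus = Qs - Qd = 99 - 62 = 37

37


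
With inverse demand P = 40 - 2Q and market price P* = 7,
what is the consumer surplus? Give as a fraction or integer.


Maximum willingness to pay (at Q=0): P_max = 40
Quantity demanded at P* = 7:
Q* = (40 - 7)/2 = 33/2
CS = (1/2) * Q* * (P_max - P*)
CS = (1/2) * 33/2 * (40 - 7)
CS = (1/2) * 33/2 * 33 = 1089/4

1089/4


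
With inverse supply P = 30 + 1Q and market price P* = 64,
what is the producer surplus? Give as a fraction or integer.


Minimum supply price (at Q=0): P_min = 30
Quantity supplied at P* = 64:
Q* = (64 - 30)/1 = 34
PS = (1/2) * Q* * (P* - P_min)
PS = (1/2) * 34 * (64 - 30)
PS = (1/2) * 34 * 34 = 578

578


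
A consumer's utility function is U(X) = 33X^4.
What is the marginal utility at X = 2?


MU = dU/dX = 33*4*X^(4-1)
MU = 132*X^3
At X = 2:
MU = 132 * 2^3
MU = 132 * 8 = 1056

1056


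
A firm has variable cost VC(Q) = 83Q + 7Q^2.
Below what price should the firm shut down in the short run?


AVC(Q) = VC(Q)/Q = 83 + 7Q
AVC is increasing in Q, so minimum AVC is at Q -> 0+.
Min AVC = 83
The firm should shut down if P < 83.

83


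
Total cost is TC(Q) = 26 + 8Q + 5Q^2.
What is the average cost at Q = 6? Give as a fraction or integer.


TC(6) = 26 + 8*6 + 5*6^2
TC(6) = 26 + 48 + 180 = 254
AC = TC/Q = 254/6 = 127/3

127/3


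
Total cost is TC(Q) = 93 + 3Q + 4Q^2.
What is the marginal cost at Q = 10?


MC = dTC/dQ = 3 + 2*4*Q
At Q = 10:
MC = 3 + 8*10
MC = 3 + 80 = 83

83


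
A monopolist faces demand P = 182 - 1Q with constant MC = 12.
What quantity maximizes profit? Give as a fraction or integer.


TR = P*Q = (182 - 1Q)Q = 182Q - 1Q^2
MR = dTR/dQ = 182 - 2Q
Set MR = MC:
182 - 2Q = 12
170 = 2Q
Q* = 170/2 = 85

85


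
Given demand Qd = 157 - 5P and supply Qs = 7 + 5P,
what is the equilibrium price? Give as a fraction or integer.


At equilibrium, Qd = Qs.
157 - 5P = 7 + 5P
157 - 7 = 5P + 5P
150 = 10P
P* = 150/10 = 15

15


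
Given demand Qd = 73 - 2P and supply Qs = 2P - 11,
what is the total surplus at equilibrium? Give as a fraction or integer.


Find equilibrium: 73 - 2P = 2P - 11
73 + 11 = 4P
P* = 84/4 = 21
Q* = 2*21 - 11 = 31
Inverse demand: P = 73/2 - Q/2, so P_max = 73/2
Inverse supply: P = 11/2 + Q/2, so P_min = 11/2
CS = (1/2) * 31 * (73/2 - 21) = 961/4
PS = (1/2) * 31 * (21 - 11/2) = 961/4
TS = CS + PS = 961/4 + 961/4 = 961/2

961/2


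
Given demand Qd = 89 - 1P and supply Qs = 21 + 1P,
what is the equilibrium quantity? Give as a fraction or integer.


First find equilibrium price:
89 - 1P = 21 + 1P
P* = 68/2 = 34
Then substitute into demand:
Q* = 89 - 1 * 34 = 55

55
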